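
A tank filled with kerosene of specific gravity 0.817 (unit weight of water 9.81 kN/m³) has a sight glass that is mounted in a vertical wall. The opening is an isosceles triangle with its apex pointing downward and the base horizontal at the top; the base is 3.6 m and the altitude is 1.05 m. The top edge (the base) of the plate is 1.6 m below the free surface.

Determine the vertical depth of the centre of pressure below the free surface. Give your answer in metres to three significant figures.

γ = 0.817 × 9.81 = 8.01477 kN/m³.
With the apex down, the centroid sits h/3 = 1.05/3 = 0.35 m below the base (the top edge), so the centroid depth is h_c = 1.6 + 0.35 = 1.95 m.
A = ½ × 3.6 × 1.05 = 1.89 m².
Resultant F = γ·h_c·A = 8.01477 × 1.95 × 1.89 = 29.5384 kN.
I_c = b·h³/36 = 3.6 × 1.05³/36 = 0.115763 m⁴.
Centre of pressure: y_p = y_c + I_c/(y_c·A) = 1.95 + 0.115763/(1.95 × 1.89) = 1.95 + 0.0314104 = 1.98141 m along the plane.

h_p = 1.98 m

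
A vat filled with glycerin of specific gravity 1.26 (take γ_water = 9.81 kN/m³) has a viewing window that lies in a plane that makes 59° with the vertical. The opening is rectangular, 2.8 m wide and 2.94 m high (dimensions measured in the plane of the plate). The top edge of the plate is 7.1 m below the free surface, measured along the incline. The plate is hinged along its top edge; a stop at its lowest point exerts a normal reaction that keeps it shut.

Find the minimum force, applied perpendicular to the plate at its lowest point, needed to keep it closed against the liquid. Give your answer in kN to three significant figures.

γ = 1.26 × 9.81 = 12.3606 kN/m³.
The plate makes 59° with the vertical, i.e. θ = 90° − 59° = 31° to the horizontal. Measuring y along the incline from the free-surface line, vertical depth h = y·sinθ with sinθ = 0.515038.
The centroid lies 2.94/2 = 1.47 m below the top edge, so y_c = 7.1 + 1.47 = 8.57 m and h_c = 8.57 × 0.515038 = 4.41388 m.
A = 2.8 × 2.94 = 8.232 m².
Resultant F = γ·h_c·A = 12.3606 × 4.41388 × 8.232 = 449.123 kN.
I_c = b·h³/12 = 2.8 × 2.94³/12 = 5.92951 m⁴.
Centre of pressure: y_p = y_c + I_c/(y_c·A) = 8.57 + 5.92951/(8.57 × 8.232) = 8.57 + 0.084049 = 8.65405 m along the plane.
The resultant acts 1.47 + 0.084049 = 1.55405 m (along the plate) below the hinge at the top edge, so the moment about the hinge is M = F × 1.55405 = 449.123 × 1.55405 = 697.96 kN·m.
A normal force at the bottom, 2.94 m from the hinge, must supply this moment: P = 697.96/2.94 = 237.401 kN.

P ≈ 237 kN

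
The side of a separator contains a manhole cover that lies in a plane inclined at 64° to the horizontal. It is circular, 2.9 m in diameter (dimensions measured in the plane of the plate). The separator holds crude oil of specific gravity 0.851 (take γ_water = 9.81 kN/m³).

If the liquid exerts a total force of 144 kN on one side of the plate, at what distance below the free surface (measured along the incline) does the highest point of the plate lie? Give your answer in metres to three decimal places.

y_top ≈ 1.455 m

γ = 0.851 × 9.81 = 8.34831 kN/m³.
A = π(1.45)² = 6.6052 m².
From F = γ·h_c·A, the centroid depth is h_c = 144/(8.34831 × 6.6052) = 2.61143 m.
Let θ = 64° be the plate's angle to the horizontal; measure y along the incline from where the plane meets the free surface. Vertical depth h = y·sinθ with sinθ = 0.898794.
Along the incline, y_c = h_c/sinθ = 2.61143/0.898794 = 2.90548 m.
The centroid is at the centre, 1.45 m below the top of the plate, so the highest point sits at y_top = 2.90548 − 1.45 = 1.45548 m along the incline.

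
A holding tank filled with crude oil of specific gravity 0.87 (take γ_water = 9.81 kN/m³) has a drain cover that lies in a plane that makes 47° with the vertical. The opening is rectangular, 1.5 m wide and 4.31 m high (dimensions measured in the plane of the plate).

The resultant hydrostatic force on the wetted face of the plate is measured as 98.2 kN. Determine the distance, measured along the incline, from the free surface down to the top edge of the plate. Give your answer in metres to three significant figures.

y_top ≈ 0.455 m

γ = 0.87 × 9.81 = 8.5347 kN/m³.
A = 1.5 × 4.31 = 6.465 m².
From F = γ·h_c·A, the centroid depth is h_c = 98.2/(8.5347 × 6.465) = 1.77973 m.
The plate makes 47° with the vertical, i.e. θ = 90° − 47° = 43° to the horizontal. Measuring y along the incline from the free-surface line, vertical depth h = y·sinθ with sinθ = 0.681998.
Along the incline, y_c = h_c/sinθ = 1.77973/0.681998 = 2.60958 m.
The centroid lies 4.31/2 = 2.155 m below the top edge, so the top edge sits at y_top = 2.60958 − 2.155 = 0.45458 m along the incline.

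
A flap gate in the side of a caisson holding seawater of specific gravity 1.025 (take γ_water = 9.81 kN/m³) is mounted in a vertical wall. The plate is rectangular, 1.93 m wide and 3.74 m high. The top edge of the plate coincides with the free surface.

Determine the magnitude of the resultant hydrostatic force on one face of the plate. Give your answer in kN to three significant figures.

γ = 1.025 × 9.81 = 10.05525 kN/m³.
The centroid lies 3.74/2 = 1.87 m below the top edge, so the centroid depth is h_c = 1.87 m.
A = 1.93 × 3.74 = 7.2182 m².
Resultant F = γ·h_c·A = 10.05525 × 1.87 × 7.2182 = 135.726 kN.

F ≈ 136 kN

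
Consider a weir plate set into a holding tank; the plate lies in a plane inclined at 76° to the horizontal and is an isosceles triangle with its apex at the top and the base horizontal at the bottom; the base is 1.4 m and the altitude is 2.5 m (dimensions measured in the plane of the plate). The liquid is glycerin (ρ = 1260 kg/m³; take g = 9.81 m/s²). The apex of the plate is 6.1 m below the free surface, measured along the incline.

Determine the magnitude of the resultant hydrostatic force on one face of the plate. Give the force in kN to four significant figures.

F ≈ 163.0 kN

γ = ρg = 1260 × 9.81 / 1000 = 12.3606 kN/m³.
Let θ = 76° be the plate's angle to the horizontal; measure y along the incline from where the plane meets the free surface. Vertical depth h = y·sinθ with sinθ = 0.970296.
With the apex up, the centroid sits 2h/3 = 2 × 2.5/3 = 1.66667 m below the apex, so y_c = 6.1 + 1.66667 = 7.76667 m and h_c = 7.76667 × 0.970296 = 7.53597 m.
A = ½ × 1.4 × 2.5 = 1.75 m².
Resultant F = γ·h_c·A = 12.3606 × 7.53597 × 1.75 = 163.011 kN.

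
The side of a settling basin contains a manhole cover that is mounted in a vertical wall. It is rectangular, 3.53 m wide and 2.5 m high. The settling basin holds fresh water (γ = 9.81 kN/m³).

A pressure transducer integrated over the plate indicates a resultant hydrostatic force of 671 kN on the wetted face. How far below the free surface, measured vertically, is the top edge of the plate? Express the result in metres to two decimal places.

γ = 9.81 kN/m³.
A = 3.53 × 2.5 = 8.825 m².
From F = γ·h_c·A, the centroid depth is h_c = 671/(9.81 × 8.825) = 7.75066 m.
The centroid lies 2.5/2 = 1.25 m below the top edge, so the top edge sits at h_top = 7.75066 − 1.25 = 6.50066 m below the surface.

d_top ≈ 6.50 m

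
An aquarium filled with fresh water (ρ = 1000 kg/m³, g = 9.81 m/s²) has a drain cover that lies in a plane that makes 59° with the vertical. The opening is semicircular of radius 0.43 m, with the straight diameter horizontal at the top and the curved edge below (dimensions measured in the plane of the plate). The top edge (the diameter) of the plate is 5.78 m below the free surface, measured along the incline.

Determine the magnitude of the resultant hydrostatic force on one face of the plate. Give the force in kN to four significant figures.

F ≈ 8.750 kN

γ = ρg = 1000 × 9.81 = 9810 N/m³ = 9.81 kN/m³.
The plate makes 59° with the vertical, i.e. θ = 90° − 59° = 31° to the horizontal. Measuring y along the incline from the free-surface line, vertical depth h = y·sinθ with sinθ = 0.515038.
The centroid of a semicircle lies 4r/(3π) = 0.182498 m from the diameter, here below the top edge, so y_c = 5.78 + 0.182498 = 5.9625 m and h_c = 5.9625 × 0.515038 = 3.07091 m.
A = πr²/2 = π × 0.43²/2 = 0.29044 m².
Resultant F = γ·h_c·A = 9.81 × 3.07091 × 0.29044 = 8.74969 kN.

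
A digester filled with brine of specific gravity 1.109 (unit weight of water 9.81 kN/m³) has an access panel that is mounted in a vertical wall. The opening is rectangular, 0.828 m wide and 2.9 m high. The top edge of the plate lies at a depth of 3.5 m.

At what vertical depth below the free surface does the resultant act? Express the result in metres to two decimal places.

h_p = 5.09 m

γ = 1.109 × 9.81 = 10.87929 kN/m³.
The centroid lies 2.9/2 = 1.45 m below the top edge, so the centroid depth is h_c = 3.5 + 1.45 = 4.95 m.
A = 0.828 × 2.9 = 2.4012 m².
Resultant F = γ·h_c·A = 10.87929 × 4.95 × 2.4012 = 129.311 kN.
I_c = b·h³/12 = 0.828 × 2.9³/12 = 1.68284 m⁴.
Centre of pressure: y_p = y_c + I_c/(y_c·A) = 4.95 + 1.68284/(4.95 × 2.4012) = 4.95 + 0.141582 = 5.09158 m along the plane.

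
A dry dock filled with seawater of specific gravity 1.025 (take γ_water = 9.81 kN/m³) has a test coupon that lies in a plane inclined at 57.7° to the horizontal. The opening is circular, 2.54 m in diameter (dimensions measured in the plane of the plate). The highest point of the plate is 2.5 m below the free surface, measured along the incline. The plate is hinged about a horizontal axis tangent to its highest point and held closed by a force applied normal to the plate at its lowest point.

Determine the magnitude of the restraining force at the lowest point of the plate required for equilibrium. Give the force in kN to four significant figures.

γ = 1.025 × 9.81 = 10.05525 kN/m³.
Let θ = 57.7° be the plate's angle to the horizontal; measure y along the incline from where the plane meets the free surface. Vertical depth h = y·sinθ with sinθ = 0.845262.
The centroid is at the centre, 1.27 m below the top of the plate, so y_c = 2.5 + 1.27 = 3.77 m and h_c = 3.77 × 0.845262 = 3.18664 m.
A = π(1.27)² = 5.06707 m².
Resultant F = γ·h_c·A = 10.05525 × 3.18664 × 5.06707 = 162.361 kN.
I_c = πr⁴/4 = π × 1.27⁴/4 = 2.04317 m⁴.
Centre of pressure: y_p = y_c + I_c/(y_c·A) = 3.77 + 2.04317/(3.77 × 5.06707) = 3.77 + 0.106956 = 3.87696 m along the plane.
The resultant acts 1.27 + 0.106956 = 1.37696 m (along the plate) below the hinge at the top edge, so the moment about the hinge is M = F × 1.37696 = 162.361 × 1.37696 = 223.565 kN·m.
A normal force at the bottom, 2.54 m from the hinge, must supply this moment: P = 223.565/2.54 = 88.0177 kN.

P ≈ 88.02 kN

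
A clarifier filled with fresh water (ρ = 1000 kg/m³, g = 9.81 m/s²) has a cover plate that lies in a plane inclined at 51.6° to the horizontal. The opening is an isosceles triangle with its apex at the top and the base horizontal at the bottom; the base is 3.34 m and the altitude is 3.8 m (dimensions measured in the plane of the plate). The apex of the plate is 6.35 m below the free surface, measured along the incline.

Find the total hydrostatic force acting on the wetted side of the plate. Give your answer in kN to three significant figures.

γ = ρg = 1000 × 9.81 = 9810 N/m³ = 9.81 kN/m³.
Let θ = 51.6° be the plate's angle to the horizontal; measure y along the incline from where the plane meets the free surface. Vertical depth h = y·sinθ with sinθ = 0.783693.
With the apex up, the centroid sits 2h/3 = 2 × 3.8/3 = 2.53333 m below the apex, so y_c = 6.35 + 2.53333 = 8.88333 m and h_c = 8.88333 × 0.783693 = 6.9618 m.
A = ½ × 3.34 × 3.8 = 6.346 m².
Resultant F = γ·h_c·A = 9.81 × 6.9618 × 6.346 = 433.402 kN.

F ≈ 433 kN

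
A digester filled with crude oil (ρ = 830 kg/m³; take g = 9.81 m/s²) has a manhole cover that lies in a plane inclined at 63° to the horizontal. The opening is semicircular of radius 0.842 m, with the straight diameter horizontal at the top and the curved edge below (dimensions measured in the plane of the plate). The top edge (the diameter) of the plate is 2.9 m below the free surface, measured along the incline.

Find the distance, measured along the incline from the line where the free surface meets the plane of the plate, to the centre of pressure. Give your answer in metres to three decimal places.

γ = ρg = 830 × 9.81 / 1000 = 8.1423 kN/m³.
Let θ = 63° be the plate's angle to the horizontal; measure y along the incline from where the plane meets the free surface. Vertical depth h = y·sinθ with sinθ = 0.891007.
The centroid of a semicircle lies 4r/(3π) = 0.357356 m from the diameter, here below the top edge, so y_c = 2.9 + 0.357356 = 3.25736 m and h_c = 3.25736 × 0.891007 = 2.90233 m.
A = πr²/2 = π × 0.842²/2 = 1.11364 m².
Resultant F = γ·h_c·A = 8.1423 × 2.90233 × 1.11364 = 26.3171 kN.
I_c = (π/8 − 8/(9π))·r⁴ = 0.109757 × 0.842⁴ = 0.0551672 m⁴.
Centre of pressure: y_p = y_c + I_c/(y_c·A) = 3.25736 + 0.0551672/(3.25736 × 1.11364) = 3.25736 + 0.0152079 = 3.27257 m along the plane.

y_p = 3.273 m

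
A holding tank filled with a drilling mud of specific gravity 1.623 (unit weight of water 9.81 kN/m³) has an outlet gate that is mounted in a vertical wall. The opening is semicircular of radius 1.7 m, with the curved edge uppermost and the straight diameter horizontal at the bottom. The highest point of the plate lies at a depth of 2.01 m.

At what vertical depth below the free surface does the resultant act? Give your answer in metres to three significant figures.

γ = 1.623 × 9.81 = 15.92163 kN/m³.
The centroid lies 4r/(3π) = 0.721502 m above the diameter, so r − 4r/(3π) = 1.7 − 0.721502 = 0.978498 m below the topmost point, so the centroid depth is h_c = 2.01 + 0.978498 = 2.9885 m.
A = πr²/2 = π × 1.7²/2 = 4.5396 m².
Resultant F = γ·h_c·A = 15.92163 × 2.9885 × 4.5396 = 216.002 kN.
I_c = (π/8 − 8/(9π))·r⁴ = 0.109757 × 1.7⁴ = 0.916701 m⁴.
Centre of pressure: y_p = y_c + I_c/(y_c·A) = 2.9885 + 0.916701/(2.9885 × 4.5396) = 2.9885 + 0.0675705 = 3.05607 m along the plane.

h_p = 3.06 m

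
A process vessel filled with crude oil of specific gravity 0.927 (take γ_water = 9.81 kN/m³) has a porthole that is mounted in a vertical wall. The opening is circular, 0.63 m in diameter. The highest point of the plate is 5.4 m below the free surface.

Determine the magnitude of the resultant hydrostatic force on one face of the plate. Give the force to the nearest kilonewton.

γ = 0.927 × 9.81 = 9.09387 kN/m³.
The centroid is at the centre, 0.315 m below the top of the plate, so the centroid depth is h_c = 5.4 + 0.315 = 5.715 m.
A = π(0.315)² = 0.311725 m².
Resultant F = γ·h_c·A = 9.09387 × 5.715 × 0.311725 = 16.2008 kN.

F ≈ 16 kN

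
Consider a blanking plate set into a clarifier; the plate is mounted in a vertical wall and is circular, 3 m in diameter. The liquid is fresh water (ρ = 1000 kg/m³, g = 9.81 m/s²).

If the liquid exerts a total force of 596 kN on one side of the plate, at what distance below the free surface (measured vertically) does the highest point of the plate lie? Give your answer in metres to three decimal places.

d_top ≈ 7.095 m

γ = ρg = 1000 × 9.81 = 9810 N/m³ = 9.81 kN/m³.
A = π(1.5)² = 7.06858 m².
From F = γ·h_c·A, the centroid depth is h_c = 596/(9.81 × 7.06858) = 8.59498 m.
The centroid is at the centre, 1.5 m below the top of the plate, so the highest point sits at h_top = 8.59498 − 1.5 = 7.09498 m below the surface.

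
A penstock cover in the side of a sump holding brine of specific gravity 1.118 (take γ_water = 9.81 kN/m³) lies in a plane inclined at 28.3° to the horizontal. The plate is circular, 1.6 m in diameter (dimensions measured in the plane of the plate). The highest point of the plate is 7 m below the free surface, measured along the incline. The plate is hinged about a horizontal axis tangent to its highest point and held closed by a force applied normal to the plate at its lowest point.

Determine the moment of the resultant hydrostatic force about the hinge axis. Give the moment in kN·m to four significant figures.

γ = 1.118 × 9.81 = 10.96758 kN/m³.
Let θ = 28.3° be the plate's angle to the horizontal; measure y along the incline from where the plane meets the free surface. Vertical depth h = y·sinθ with sinθ = 0.474088.
The centroid is at the centre, 0.8 m below the top of the plate, so y_c = 7 + 0.8 = 7.8 m and h_c = 7.8 × 0.474088 = 3.69789 m.
A = π(0.8)² = 2.01062 m².
Resultant F = γ·h_c·A = 10.96758 × 3.69789 × 2.01062 = 81.5445 kN.
I_c = πr⁴/4 = π × 0.8⁴/4 = 0.321699 m⁴.
Centre of pressure: y_p = y_c + I_c/(y_c·A) = 7.8 + 0.321699/(7.8 × 2.01062) = 7.8 + 0.0205128 = 7.82051 m along the plane.
The resultant acts 0.8 + 0.0205128 = 0.820513 m (along the plate) below the hinge at the top edge, so the moment about the hinge is M = F × 0.820513 = 81.5445 × 0.820513 = 66.9083 kN·m.

M ≈ 66.91 kN·m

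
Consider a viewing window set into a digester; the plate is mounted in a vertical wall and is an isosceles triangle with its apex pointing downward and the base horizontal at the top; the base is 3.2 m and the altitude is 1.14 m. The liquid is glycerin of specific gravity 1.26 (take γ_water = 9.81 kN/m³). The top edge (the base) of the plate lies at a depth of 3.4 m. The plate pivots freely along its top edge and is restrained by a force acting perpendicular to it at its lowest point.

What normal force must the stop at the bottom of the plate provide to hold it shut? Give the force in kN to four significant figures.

P ≈ 29.84 kN

γ = 1.26 × 9.81 = 12.3606 kN/m³.
With the apex down, the centroid sits h/3 = 1.14/3 = 0.38 m below the base (the top edge), so the centroid depth is h_c = 3.4 + 0.38 = 3.78 m.
A = ½ × 3.2 × 1.14 = 1.824 m².
Resultant F = γ·h_c·A = 12.3606 × 3.78 × 1.824 = 85.2229 kN.
I_c = b·h³/36 = 3.2 × 1.14³/36 = 0.131693 m⁴.
Centre of pressure: y_p = y_c + I_c/(y_c·A) = 3.78 + 0.131693/(3.78 × 1.824) = 3.78 + 0.0191006 = 3.7991 m along the plane.
The resultant acts 0.38 + 0.0191006 = 0.399101 m (along the plate) below the hinge at the top edge, so the moment about the hinge is M = F × 0.399101 = 85.2229 × 0.399101 = 34.0125 kN·m.
A normal force at the bottom, 1.14 m from the hinge, must supply this moment: P = 34.0125/1.14 = 29.8355 kN.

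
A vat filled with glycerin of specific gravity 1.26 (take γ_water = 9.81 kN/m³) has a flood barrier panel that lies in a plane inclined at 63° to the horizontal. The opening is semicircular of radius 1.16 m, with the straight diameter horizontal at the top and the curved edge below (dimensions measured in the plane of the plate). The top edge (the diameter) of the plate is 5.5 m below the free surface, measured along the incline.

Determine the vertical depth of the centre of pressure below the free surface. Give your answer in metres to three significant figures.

γ = 1.26 × 9.81 = 12.3606 kN/m³.
Let θ = 63° be the plate's angle to the horizontal; measure y along the incline from where the plane meets the free surface. Vertical depth h = y·sinθ with sinθ = 0.891007.
The centroid of a semicircle lies 4r/(3π) = 0.492319 m from the diameter, here below the top edge, so y_c = 5.5 + 0.492319 = 5.99232 m and h_c = 5.99232 × 0.891007 = 5.3392 m.
A = πr²/2 = π × 1.16²/2 = 2.11366 m².
Resultant F = γ·h_c·A = 12.3606 × 5.3392 × 2.11366 = 139.493 kN.
I_c = (π/8 − 8/(9π))·r⁴ = 0.109757 × 1.16⁴ = 0.19873 m⁴.
Centre of pressure: y_p = y_c + I_c/(y_c·A) = 5.99232 + 0.19873/(5.99232 × 2.11366) = 5.99232 + 0.0156904 = 6.00801 m along the plane.
Vertically, h_p = y_p·sinθ = 6.00801 × 0.891007 = 5.35318 m.

h_p = 5.35 m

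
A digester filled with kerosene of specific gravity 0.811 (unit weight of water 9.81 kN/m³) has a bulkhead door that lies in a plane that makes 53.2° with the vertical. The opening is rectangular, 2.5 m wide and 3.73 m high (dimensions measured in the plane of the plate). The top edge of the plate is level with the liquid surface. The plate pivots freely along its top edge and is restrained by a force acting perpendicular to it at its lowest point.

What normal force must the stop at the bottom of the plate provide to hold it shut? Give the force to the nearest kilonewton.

P ≈ 55 kN

γ = 0.811 × 9.81 = 7.95591 kN/m³.
The plate makes 53.2° with the vertical, i.e. θ = 90° − 53.2° = 36.8° to the horizontal. Measuring y along the incline from the free-surface line, vertical depth h = y·sinθ with sinθ = 0.599024.
The centroid lies 3.73/2 = 1.865 m below the top edge, so y_c = 1.865 m and h_c = 1.865 × 0.599024 = 1.11718 m.
A = 2.5 × 3.73 = 9.325 m².
Resultant F = γ·h_c·A = 7.95591 × 1.11718 × 9.325 = 82.8823 kN.
I_c = b·h³/12 = 2.5 × 3.73³/12 = 10.8115 m⁴.
Centre of pressure: y_p = y_c + I_c/(y_c·A) = 1.865 + 10.8115/(1.865 × 9.325) = 1.865 + 0.621668 = 2.48667 m along the plane.
The resultant acts 1.865 + 0.621668 = 2.48667 m (along the plate) below the hinge at the top edge, so the moment about the hinge is M = F × 2.48667 = 82.8823 × 2.48667 = 206.101 kN·m.
A normal force at the bottom, 3.73 m from the hinge, must supply this moment: P = 206.101/3.73 = 55.255 kN.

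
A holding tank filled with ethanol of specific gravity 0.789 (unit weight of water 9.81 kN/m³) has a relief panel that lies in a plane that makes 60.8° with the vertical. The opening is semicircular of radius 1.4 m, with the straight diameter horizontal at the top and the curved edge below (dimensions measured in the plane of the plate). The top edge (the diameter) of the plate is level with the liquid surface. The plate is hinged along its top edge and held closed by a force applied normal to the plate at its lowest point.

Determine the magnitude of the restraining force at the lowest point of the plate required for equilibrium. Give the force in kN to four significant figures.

γ = 0.789 × 9.81 = 7.74009 kN/m³.
The plate makes 60.8° with the vertical, i.e. θ = 90° − 60.8° = 29.2° to the horizontal. Measuring y along the incline from the free-surface line, vertical depth h = y·sinθ with sinθ = 0.487860.
The centroid of a semicircle lies 4r/(3π) = 0.594178 m from the diameter, here below the top edge, so y_c = 0.594178 m and h_c = 0.594178 × 0.487860 = 0.289876 m.
A = πr²/2 = π × 1.4²/2 = 3.07876 m².
Resultant F = γ·h_c·A = 7.74009 × 0.289876 × 3.07876 = 6.90771 kN.
I_c = (π/8 − 8/(9π))·r⁴ = 0.109757 × 1.4⁴ = 0.421642 m⁴.
Centre of pressure: y_p = y_c + I_c/(y_c·A) = 0.594178 + 0.421642/(0.594178 × 3.07876) = 0.594178 + 0.23049 = 0.824668 m along the plane.
The resultant acts 0.594178 + 0.23049 = 0.824668 m (along the plate) below the hinge at the top edge, so the moment about the hinge is M = F × 0.824668 = 6.90771 × 0.824668 = 5.69657 kN·m.
A normal force at the bottom, 1.4 m from the hinge, must supply this moment: P = 5.69657/1.4 = 4.06898 kN.

P ≈ 4.069 kN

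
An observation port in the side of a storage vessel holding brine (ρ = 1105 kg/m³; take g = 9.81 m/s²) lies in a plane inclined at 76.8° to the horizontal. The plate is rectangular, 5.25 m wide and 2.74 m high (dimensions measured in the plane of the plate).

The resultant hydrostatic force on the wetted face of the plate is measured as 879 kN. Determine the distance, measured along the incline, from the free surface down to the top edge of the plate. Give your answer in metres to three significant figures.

y_top ≈ 4.42 m

γ = ρg = 1105 × 9.81 / 1000 = 10.84005 kN/m³.
A = 5.25 × 2.74 = 14.385 m².
From F = γ·h_c·A, the centroid depth is h_c = 879/(10.84005 × 14.385) = 5.637 m.
Let θ = 76.8° be the plate's angle to the horizontal; measure y along the incline from where the plane meets the free surface. Vertical depth h = y·sinθ with sinθ = 0.973579.
Along the incline, y_c = h_c/sinθ = 5.637/0.973579 = 5.78998 m.
The centroid lies 2.74/2 = 1.37 m below the top edge, so the top edge sits at y_top = 5.78998 − 1.37 = 4.41998 m along the incline.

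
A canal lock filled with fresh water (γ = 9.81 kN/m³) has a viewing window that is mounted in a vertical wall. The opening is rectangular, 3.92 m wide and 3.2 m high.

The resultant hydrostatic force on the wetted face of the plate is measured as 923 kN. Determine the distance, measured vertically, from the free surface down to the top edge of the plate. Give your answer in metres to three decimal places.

d_top ≈ 5.901 m

γ = 9.81 kN/m³.
A = 3.92 × 3.2 = 12.544 m².
From F = γ·h_c·A, the centroid depth is h_c = 923/(9.81 × 12.544) = 7.50061 m.
The centroid lies 3.2/2 = 1.6 m below the top edge, so the top edge sits at h_top = 7.50061 − 1.6 = 5.90061 m below the surface.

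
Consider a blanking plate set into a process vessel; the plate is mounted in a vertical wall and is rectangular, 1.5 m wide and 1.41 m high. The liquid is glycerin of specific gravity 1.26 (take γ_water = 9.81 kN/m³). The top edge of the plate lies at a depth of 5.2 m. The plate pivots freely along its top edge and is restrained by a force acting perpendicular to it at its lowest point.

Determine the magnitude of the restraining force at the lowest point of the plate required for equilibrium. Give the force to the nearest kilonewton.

γ = 1.26 × 9.81 = 12.3606 kN/m³.
The centroid lies 1.41/2 = 0.705 m below the top edge, so the centroid depth is h_c = 5.2 + 0.705 = 5.905 m.
A = 1.5 × 1.41 = 2.115 m².
Resultant F = γ·h_c·A = 12.3606 × 5.905 × 2.115 = 154.372 kN.
I_c = b·h³/12 = 1.5 × 1.41³/12 = 0.350403 m⁴.
Centre of pressure: y_p = y_c + I_c/(y_c·A) = 5.905 + 0.350403/(5.905 × 2.115) = 5.905 + 0.0280568 = 5.93306 m along the plane.
The resultant acts 0.705 + 0.0280568 = 0.733057 m (along the plate) below the hinge at the top edge, so the moment about the hinge is M = F × 0.733057 = 154.372 × 0.733057 = 113.163 kN·m.
A normal force at the bottom, 1.41 m from the hinge, must supply this moment: P = 113.163/1.41 = 80.2574 kN.

P ≈ 80 kN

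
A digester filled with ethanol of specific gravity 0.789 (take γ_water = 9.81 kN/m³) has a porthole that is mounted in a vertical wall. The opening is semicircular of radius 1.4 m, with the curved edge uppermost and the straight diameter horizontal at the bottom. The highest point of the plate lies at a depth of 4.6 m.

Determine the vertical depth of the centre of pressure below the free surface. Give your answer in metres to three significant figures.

h_p = 5.43 m

γ = 0.789 × 9.81 = 7.74009 kN/m³.
The centroid lies 4r/(3π) = 0.594178 m above the diameter, so r − 4r/(3π) = 1.4 − 0.594178 = 0.805822 m below the topmost point, so the centroid depth is h_c = 4.6 + 0.805822 = 5.40582 m.
A = πr²/2 = π × 1.4²/2 = 3.07876 m².
Resultant F = γ·h_c·A = 7.74009 × 5.40582 × 3.07876 = 128.82 kN.
I_c = (π/8 − 8/(9π))·r⁴ = 0.109757 × 1.4⁴ = 0.421642 m⁴.
Centre of pressure: y_p = y_c + I_c/(y_c·A) = 5.40582 + 0.421642/(5.40582 × 3.07876) = 5.40582 + 0.0253342 = 5.43115 m along the plane.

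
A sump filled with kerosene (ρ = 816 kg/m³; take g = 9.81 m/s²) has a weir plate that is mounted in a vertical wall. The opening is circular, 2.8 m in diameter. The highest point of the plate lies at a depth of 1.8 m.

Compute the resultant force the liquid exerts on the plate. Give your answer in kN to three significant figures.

γ = ρg = 816 × 9.81 / 1000 = 8.00496 kN/m³.
The centroid is at the centre, 1.4 m below the top of the plate, so the centroid depth is h_c = 1.8 + 1.4 = 3.2 m.
A = π(1.4)² = 6.15752 m².
Resultant F = γ·h_c·A = 8.00496 × 3.2 × 6.15752 = 157.73 kN.

F ≈ 158 kN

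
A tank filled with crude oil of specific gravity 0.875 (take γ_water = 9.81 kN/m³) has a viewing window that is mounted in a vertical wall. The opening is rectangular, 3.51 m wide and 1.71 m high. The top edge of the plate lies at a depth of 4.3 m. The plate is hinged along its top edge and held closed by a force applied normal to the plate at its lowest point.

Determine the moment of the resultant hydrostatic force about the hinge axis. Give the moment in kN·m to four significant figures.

M ≈ 239.6 kN·m

γ = 0.875 × 9.81 = 8.58375 kN/m³.
The centroid lies 1.71/2 = 0.855 m below the top edge, so the centroid depth is h_c = 4.3 + 0.855 = 5.155 m.
A = 3.51 × 1.71 = 6.0021 m².
Resultant F = γ·h_c·A = 8.58375 × 5.155 × 6.0021 = 265.588 kN.
I_c = b·h³/12 = 3.51 × 1.71³/12 = 1.46256 m⁴.
Centre of pressure: y_p = y_c + I_c/(y_c·A) = 5.155 + 1.46256/(5.155 × 6.0021) = 5.155 + 0.0472696 = 5.20227 m along the plane.
The resultant acts 0.855 + 0.0472696 = 0.90227 m (along the plate) below the hinge at the top edge, so the moment about the hinge is M = F × 0.90227 = 265.588 × 0.90227 = 239.632 kN·m.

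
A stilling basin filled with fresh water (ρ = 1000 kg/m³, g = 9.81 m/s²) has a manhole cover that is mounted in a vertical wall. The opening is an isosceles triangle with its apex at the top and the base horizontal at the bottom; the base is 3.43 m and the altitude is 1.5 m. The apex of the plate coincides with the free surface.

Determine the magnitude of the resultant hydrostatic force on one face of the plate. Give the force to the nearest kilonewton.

γ = ρg = 1000 × 9.81 = 9810 N/m³ = 9.81 kN/m³.
With the apex up, the centroid sits 2h/3 = 2 × 1.5/3 = 1 m below the apex, so the centroid depth is h_c = 1 m.
A = ½ × 3.43 × 1.5 = 2.5725 m².
Resultant F = γ·h_c·A = 9.81 × 1 × 2.5725 = 25.2362 kN.

F ≈ 25 kN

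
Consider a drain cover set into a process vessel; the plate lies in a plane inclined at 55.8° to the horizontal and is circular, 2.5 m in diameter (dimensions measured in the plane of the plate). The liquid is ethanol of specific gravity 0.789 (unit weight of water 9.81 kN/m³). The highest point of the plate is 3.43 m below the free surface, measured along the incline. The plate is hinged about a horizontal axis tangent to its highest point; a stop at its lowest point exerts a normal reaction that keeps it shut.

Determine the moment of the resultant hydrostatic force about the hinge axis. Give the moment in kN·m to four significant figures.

γ = 0.789 × 9.81 = 7.74009 kN/m³.
Let θ = 55.8° be the plate's angle to the horizontal; measure y along the incline from where the plane meets the free surface. Vertical depth h = y·sinθ with sinθ = 0.827081.
The centroid is at the centre, 1.25 m below the top of the plate, so y_c = 3.43 + 1.25 = 4.68 m and h_c = 4.68 × 0.827081 = 3.87074 m.
A = π(1.25)² = 4.90874 m².
Resultant F = γ·h_c·A = 7.74009 × 3.87074 × 4.90874 = 147.065 kN.
I_c = πr⁴/4 = π × 1.25⁴/4 = 1.91748 m⁴.
Centre of pressure: y_p = y_c + I_c/(y_c·A) = 4.68 + 1.91748/(4.68 × 4.90874) = 4.68 + 0.083467 = 4.76347 m along the plane.
The resultant acts 1.25 + 0.083467 = 1.33347 m (along the plate) below the hinge at the top edge, so the moment about the hinge is M = F × 1.33347 = 147.065 × 1.33347 = 196.107 kN·m.

M ≈ 196.1 kN·m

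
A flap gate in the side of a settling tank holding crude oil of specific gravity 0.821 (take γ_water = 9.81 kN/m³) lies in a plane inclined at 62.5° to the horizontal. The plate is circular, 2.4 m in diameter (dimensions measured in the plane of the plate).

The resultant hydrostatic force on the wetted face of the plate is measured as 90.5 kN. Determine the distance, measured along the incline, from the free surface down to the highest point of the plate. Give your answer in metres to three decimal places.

γ = 0.821 × 9.81 = 8.05401 kN/m³.
A = π(1.2)² = 4.52389 m².
From F = γ·h_c·A, the centroid depth is h_c = 90.5/(8.05401 × 4.52389) = 2.48384 m.
Let θ = 62.5° be the plate's angle to the horizontal; measure y along the incline from where the plane meets the free surface. Vertical depth h = y·sinθ with sinθ = 0.887011.
Along the incline, y_c = h_c/sinθ = 2.48384/0.887011 = 2.80024 m.
The centroid is at the centre, 1.2 m below the top of the plate, so the highest point sits at y_top = 2.80024 − 1.2 = 1.60024 m along the incline.

y_top ≈ 1.600 m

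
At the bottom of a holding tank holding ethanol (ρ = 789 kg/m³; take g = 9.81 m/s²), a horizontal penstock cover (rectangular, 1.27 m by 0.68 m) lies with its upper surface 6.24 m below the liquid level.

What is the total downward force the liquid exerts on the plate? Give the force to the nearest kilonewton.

F ≈ 42 kN

γ = ρg = 789 × 9.81 / 1000 = 7.74009 kN/m³.
The plate is horizontal, so pressure is uniform at p = γ·h = 7.74009 × 6.24 = 48.2982 kN/m².
A = 1.27 × 0.68 = 0.8636 m².
F = p·A = 48.2982 × 0.8636 = 41.7103 kN.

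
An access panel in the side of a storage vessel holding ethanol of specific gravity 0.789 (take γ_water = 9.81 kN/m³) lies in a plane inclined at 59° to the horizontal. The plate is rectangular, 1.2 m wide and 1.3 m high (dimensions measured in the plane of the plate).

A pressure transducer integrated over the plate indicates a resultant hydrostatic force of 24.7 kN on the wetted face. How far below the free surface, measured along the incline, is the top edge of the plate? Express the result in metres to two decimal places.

y_top ≈ 1.74 m

γ = 0.789 × 9.81 = 7.74009 kN/m³.
A = 1.2 × 1.3 = 1.56 m².
From F = γ·h_c·A, the centroid depth is h_c = 24.7/(7.74009 × 1.56) = 2.04563 m.
Let θ = 59° be the plate's angle to the horizontal; measure y along the incline from where the plane meets the free surface. Vertical depth h = y·sinθ with sinθ = 0.857167.
Along the incline, y_c = h_c/sinθ = 2.04563/0.857167 = 2.3865 m.
The centroid lies 1.3/2 = 0.65 m below the top edge, so the top edge sits at y_top = 2.3865 − 0.65 = 1.7365 m along the incline.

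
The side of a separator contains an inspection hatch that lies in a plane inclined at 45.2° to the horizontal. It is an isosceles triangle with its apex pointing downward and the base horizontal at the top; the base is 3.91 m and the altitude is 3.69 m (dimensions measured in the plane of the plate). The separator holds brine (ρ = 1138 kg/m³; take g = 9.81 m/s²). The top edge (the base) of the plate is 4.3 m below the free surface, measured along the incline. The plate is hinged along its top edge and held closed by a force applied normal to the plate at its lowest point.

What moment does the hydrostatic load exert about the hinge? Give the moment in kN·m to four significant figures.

M ≈ 431.9 kN·m

γ = ρg = 1138 × 9.81 / 1000 = 11.16378 kN/m³.
Let θ = 45.2° be the plate's angle to the horizontal; measure y along the incline from where the plane meets the free surface. Vertical depth h = y·sinθ with sinθ = 0.709571.
With the apex down, the centroid sits h/3 = 3.69/3 = 1.23 m below the base (the top edge), so y_c = 4.3 + 1.23 = 5.53 m and h_c = 5.53 × 0.709571 = 3.92393 m.
A = ½ × 3.91 × 3.69 = 7.21395 m².
Resultant F = γ·h_c·A = 11.16378 × 3.92393 × 7.21395 = 316.014 kN.
I_c = b·h³/36 = 3.91 × 3.69³/36 = 5.45699 m⁴.
Centre of pressure: y_p = y_c + I_c/(y_c·A) = 5.53 + 5.45699/(5.53 × 7.21395) = 5.53 + 0.13679 = 5.66679 m along the plane.
The resultant acts 1.23 + 0.13679 = 1.36679 m (along the plate) below the hinge at the top edge, so the moment about the hinge is M = F × 1.36679 = 316.014 × 1.36679 = 431.925 kN·m.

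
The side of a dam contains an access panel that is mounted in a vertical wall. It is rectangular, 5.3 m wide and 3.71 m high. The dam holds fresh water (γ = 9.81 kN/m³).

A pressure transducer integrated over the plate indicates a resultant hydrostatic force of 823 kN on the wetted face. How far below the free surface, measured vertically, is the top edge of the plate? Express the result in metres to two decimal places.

γ = 9.81 kN/m³.
A = 5.3 × 3.71 = 19.663 m².
From F = γ·h_c·A, the centroid depth is h_c = 823/(9.81 × 19.663) = 4.26659 m.
The centroid lies 3.71/2 = 1.855 m below the top edge, so the top edge sits at h_top = 4.26659 − 1.855 = 2.41159 m below the surface.

d_top ≈ 2.41 m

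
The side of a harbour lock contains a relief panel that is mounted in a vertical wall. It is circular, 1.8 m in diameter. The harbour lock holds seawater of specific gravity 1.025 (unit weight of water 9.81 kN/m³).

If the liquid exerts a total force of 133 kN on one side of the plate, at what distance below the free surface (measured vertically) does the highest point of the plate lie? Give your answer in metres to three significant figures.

d_top ≈ 4.30 m

γ = 1.025 × 9.81 = 10.05525 kN/m³.
A = π(0.9)² = 2.54469 m².
From F = γ·h_c·A, the centroid depth is h_c = 133/(10.05525 × 2.54469) = 5.19785 m.
The centroid is at the centre, 0.9 m below the top of the plate, so the highest point sits at h_top = 5.19785 − 0.9 = 4.29785 m below the surface.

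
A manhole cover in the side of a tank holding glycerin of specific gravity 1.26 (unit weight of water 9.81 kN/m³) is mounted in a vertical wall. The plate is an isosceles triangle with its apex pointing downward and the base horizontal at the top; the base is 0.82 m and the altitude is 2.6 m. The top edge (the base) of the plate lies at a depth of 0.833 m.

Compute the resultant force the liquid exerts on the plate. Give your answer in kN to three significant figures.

γ = 1.26 × 9.81 = 12.3606 kN/m³.
With the apex down, the centroid sits h/3 = 2.6/3 = 0.866667 m below the base (the top edge), so the centroid depth is h_c = 0.833 + 0.866667 = 1.69967 m.
A = ½ × 0.82 × 2.6 = 1.066 m².
Resultant F = γ·h_c·A = 12.3606 × 1.69967 × 1.066 = 22.3955 kN.

F ≈ 22.4 kN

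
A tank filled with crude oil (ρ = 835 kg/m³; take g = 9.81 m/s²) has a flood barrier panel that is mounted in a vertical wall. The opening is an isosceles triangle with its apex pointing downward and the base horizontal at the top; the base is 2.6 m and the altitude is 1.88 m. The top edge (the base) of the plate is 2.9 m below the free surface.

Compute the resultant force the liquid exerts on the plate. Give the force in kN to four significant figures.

γ = ρg = 835 × 9.81 / 1000 = 8.19135 kN/m³.
With the apex down, the centroid sits h/3 = 1.88/3 = 0.626667 m below the base (the top edge), so the centroid depth is h_c = 2.9 + 0.626667 = 3.52667 m.
A = ½ × 2.6 × 1.88 = 2.444 m².
Resultant F = γ·h_c·A = 8.19135 × 3.52667 × 2.444 = 70.6027 kN.

F ≈ 70.60 kN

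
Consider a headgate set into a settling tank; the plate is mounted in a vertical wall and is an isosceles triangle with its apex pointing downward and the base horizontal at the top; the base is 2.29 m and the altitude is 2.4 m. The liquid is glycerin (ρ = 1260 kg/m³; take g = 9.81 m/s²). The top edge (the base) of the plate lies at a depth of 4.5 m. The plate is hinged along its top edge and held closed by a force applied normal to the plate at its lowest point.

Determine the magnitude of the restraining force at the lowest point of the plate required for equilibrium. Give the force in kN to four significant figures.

γ = ρg = 1260 × 9.81 / 1000 = 12.3606 kN/m³.
With the apex down, the centroid sits h/3 = 2.4/3 = 0.8 m below the base (the top edge), so the centroid depth is h_c = 4.5 + 0.8 = 5.3 m.
A = ½ × 2.29 × 2.4 = 2.748 m².
Resultant F = γ·h_c·A = 12.3606 × 5.3 × 2.748 = 180.025 kN.
I_c = b·h³/36 = 2.29 × 2.4³/36 = 0.87936 m⁴.
Centre of pressure: y_p = y_c + I_c/(y_c·A) = 5.3 + 0.87936/(5.3 × 2.748) = 5.3 + 0.0603774 = 5.36038 m along the plane.
The resultant acts 0.8 + 0.0603774 = 0.860377 m (along the plate) below the hinge at the top edge, so the moment about the hinge is M = F × 0.860377 = 180.025 × 0.860377 = 154.889 kN·m.
A normal force at the bottom, 2.4 m from the hinge, must supply this moment: P = 154.889/2.4 = 64.5371 kN.

P ≈ 64.54 kN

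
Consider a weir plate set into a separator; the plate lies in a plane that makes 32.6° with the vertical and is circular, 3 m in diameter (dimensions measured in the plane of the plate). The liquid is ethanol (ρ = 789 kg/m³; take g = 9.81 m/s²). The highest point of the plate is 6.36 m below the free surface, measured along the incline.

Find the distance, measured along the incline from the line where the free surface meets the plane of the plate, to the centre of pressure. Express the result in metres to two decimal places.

y_p = 7.93 m

γ = ρg = 789 × 9.81 / 1000 = 7.74009 kN/m³.
The plate makes 32.6° with the vertical, i.e. θ = 90° − 32.6° = 57.4° to the horizontal. Measuring y along the incline from the free-surface line, vertical depth h = y·sinθ with sinθ = 0.842452.
The centroid is at the centre, 1.5 m below the top of the plate, so y_c = 6.36 + 1.5 = 7.86 m and h_c = 7.86 × 0.842452 = 6.62167 m.
A = π(1.5)² = 7.06858 m².
Resultant F = γ·h_c·A = 7.74009 × 6.62167 × 7.06858 = 362.281 kN.
I_c = πr⁴/4 = π × 1.5⁴/4 = 3.97608 m⁴.
Centre of pressure: y_p = y_c + I_c/(y_c·A) = 7.86 + 3.97608/(7.86 × 7.06858) = 7.86 + 0.071565 = 7.93156 m along the plane.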